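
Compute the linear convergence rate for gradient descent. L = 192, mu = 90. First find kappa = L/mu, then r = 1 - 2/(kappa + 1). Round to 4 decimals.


Step 1: Compute the condition number.
kappa = L/mu = 192/90 = 2.1333
Step 2: Compute the convergence rate.
r = 1 - 2/(kappa + 1) = 1 - 2*mu/(L + mu) = (L - mu)/(L + mu) = 102/282 = 0.3617


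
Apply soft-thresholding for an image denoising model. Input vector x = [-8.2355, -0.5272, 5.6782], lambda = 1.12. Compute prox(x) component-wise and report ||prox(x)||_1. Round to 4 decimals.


Soft-thresholding with lambda = 1.12:
prox(-8.2355) = sign(-8.2355)*max(|-8.2355| - 1.12, 0) = -7.1155
prox(-0.5272) = sign(-0.5272)*max(|-0.5272| - 1.12, 0) = 0.0
prox(5.6782) = sign(5.6782)*max(|5.6782| - 1.12, 0) = 4.5582
prox(x) = [-7.1155, 0.0, 4.5582]
||prox(x)||_1 = 7.1155 + 0.0 + 4.5582 = 11.6737


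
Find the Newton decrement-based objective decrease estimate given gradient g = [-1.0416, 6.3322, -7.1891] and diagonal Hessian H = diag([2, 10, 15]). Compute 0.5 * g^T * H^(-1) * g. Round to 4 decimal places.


Step 1: H is diagonal, so H^(-1) * g = [-0.5208, 0.6332, -0.4793].
Step 2: g^T H^(-1) g = sum_i g_i^2 / H_ii
  = (-1.0416)^2/2 + (6.3322)^2/10 + (-7.1891)^2/15
  = 0.5425 + 4.0097 + 3.4455 = 7.9977
Step 3: Objective decrease = 0.5 * g^T H^(-1) g = 3.9988


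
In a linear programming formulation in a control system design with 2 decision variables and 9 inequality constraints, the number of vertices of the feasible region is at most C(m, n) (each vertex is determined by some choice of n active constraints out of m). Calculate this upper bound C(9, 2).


Each vertex corresponds to some choice of n active constraints out of m, so the number of vertices is at most C(m, n) = m! / (n!(m-n)!).
m = 9, n = 2
Numerator: 9 * 8
Denominator: 2! = 2
C(9, 2) = 36


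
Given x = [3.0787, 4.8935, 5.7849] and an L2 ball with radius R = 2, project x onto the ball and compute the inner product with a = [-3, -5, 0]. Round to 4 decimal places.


Step 1: Compute ||x|| (intermediates to 6 decimals).
||x|| = sqrt(3.0787^2 + 4.8935^2 + 5.7849^2) = 8.178619
Step 2: Project.
Since ||x|| > R, scale = R/||x|| = 2/8.178619 = 0.24454, proj(x) = scale * x
proj(x) = [0.752865, 1.196656, 1.414639]
Step 3: Dot product.
a^T * proj(x) = -3*0.752865 - 5*1.196656 + 0*1.414639 = -8.2419


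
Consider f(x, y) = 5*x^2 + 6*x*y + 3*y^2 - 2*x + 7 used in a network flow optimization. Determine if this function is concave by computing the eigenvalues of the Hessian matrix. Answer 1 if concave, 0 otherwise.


The Hessian of f(x,y) = 5*x^2 + 6*x*y + 3*y^2 - 2*x + 7 is:
H = [[10, 6], [6, 6]]
Trace = 10 + 6 = 16
Determinant = 10*6 - (6)^2 = 24
Discriminant = (16)^2 - 4*24 = 160.0
Eigenvalues: lambda_1 = 1.6754, lambda_2 = 14.3246
The function is not concave.

0


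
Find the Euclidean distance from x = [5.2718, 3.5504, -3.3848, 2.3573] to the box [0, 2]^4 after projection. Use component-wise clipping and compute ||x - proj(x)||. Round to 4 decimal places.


Project each component onto [0, 2].
clip(5.2718) = 2.0, clip(3.5504) = 2.0, clip(-3.3848) = 0.0, clip(2.3573) = 2.0
Projection = [2.0, 2.0, 0.0, 2.0]
Squared diffs: [10.7047, 2.4037, 11.4569, 0.1277]
Distance = sqrt(24.693) = 4.9692


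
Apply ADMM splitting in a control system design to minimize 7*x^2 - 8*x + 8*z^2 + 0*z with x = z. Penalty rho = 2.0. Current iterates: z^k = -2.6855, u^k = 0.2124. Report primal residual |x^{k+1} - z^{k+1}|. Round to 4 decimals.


ADMM iteration with rho = 2.0, z^k = -2.6855, u^k = 0.2124
Step 1: x-update.
Minimize 7*x^2 - 8*x + (2.0/2)*(x + 2.6855 + 0.2124)^2
FOC: (2*7 + 2.0)*x = 8 + 2.0*(-2.6855 - 0.2124)
x^{k+1} = 0.1378
Step 2: z-update.
Minimize 8*z^2 + 0*z + (2.0/2)*(0.1378 - z + 0.2124)^2
FOC: (2*8 + 2.0)*z = 0 + 2.0*(0.1378 + 0.2124)
z^{k+1} = 0.0389
Step 3: u-update.
u^{k+1} = 0.2124 + 0.1378 - 0.0389 = 0.3113
Step 4: Primal residual = |0.1378 - 0.0389| = 0.0989


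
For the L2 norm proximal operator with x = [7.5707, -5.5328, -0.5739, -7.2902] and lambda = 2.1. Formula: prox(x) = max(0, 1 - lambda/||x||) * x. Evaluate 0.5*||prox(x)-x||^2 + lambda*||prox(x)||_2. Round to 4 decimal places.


Step 1: Compute ||x||.
||x|| = 11.8913
Step 2: Compute scaling factor.
scale = max(0, 1 - 2.1/11.8913) = 0.8234
Step 3: prox(x) = [6.2337, -4.5557, -0.4725, -6.0028]
||prox(x)|| = 9.7913
Step 4: Proximal objective.
0.5*||prox-x||^2 = 2.205
lambda*||prox|| = 20.5617
Total = 22.7668


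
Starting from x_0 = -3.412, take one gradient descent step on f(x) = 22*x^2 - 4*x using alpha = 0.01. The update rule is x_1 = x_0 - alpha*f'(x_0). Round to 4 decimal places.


We compute the gradient at x_0 and apply the update.
f'(x) = 44*x - 4
f'(-3.412) = 44*-3.412 - 4 = -154.128
x_1 = -3.412 - 0.01*-154.128 = -1.8707


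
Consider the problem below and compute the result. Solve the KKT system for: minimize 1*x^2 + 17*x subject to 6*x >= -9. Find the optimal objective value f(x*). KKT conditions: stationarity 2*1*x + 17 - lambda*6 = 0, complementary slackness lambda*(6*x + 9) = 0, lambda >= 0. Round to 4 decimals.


Step 1: Try lambda = 0 (constraint inactive).
x_unc = -17/(2*1) = -8.5
Check: 6*-8.5 = -51.0 < -9 -- violated!
Step 2: Constraint must be active: 6*x = -9
x* = -9/6 = -1.5
lambda = (2*1*(-1.5) + 17)/6 = 2.3333
Step 3: Compute optimal value.
f(x*) = 1*(-1.5)^2 + 17*(-1.5) = -23.25


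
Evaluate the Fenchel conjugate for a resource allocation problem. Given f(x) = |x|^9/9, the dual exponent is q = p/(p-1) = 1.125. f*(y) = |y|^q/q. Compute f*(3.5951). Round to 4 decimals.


The conjugate exponent q satisfies 1/p + 1/q = 1.
p = 9, so q = 9/(9 - 1) = 1.125
|y|^q = 3.5951^1.125 = 4.2187
f*(3.5951) = 4.2187 / 1.125 = 3.7499


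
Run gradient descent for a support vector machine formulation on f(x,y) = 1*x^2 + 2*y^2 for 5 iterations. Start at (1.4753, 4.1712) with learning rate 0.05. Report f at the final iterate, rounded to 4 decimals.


Gradient descent on f(x,y) = 1*x^2 + 2*y^2.
Starting point: (1.4753, 4.1712), alpha = 0.05
Step 1: grad_x = 2*1*1.4753 = 2.9506, grad_y = 2*2*4.1712 = 16.6848
  x_1 = 1.4753 - 0.05*2.9506 = 1.3278
  y_1 = 4.1712 - 0.05*16.6848 = 3.337
Step 2: grad_x = 2*1*1.3278 = 2.6555, grad_y = 2*2*3.337 = 13.3478
  x_2 = 1.3278 - 0.05*2.6555 = 1.195
  y_2 = 3.337 - 0.05*13.3478 = 2.6696
Step 3: grad_x = 2*1*1.195 = 2.39, grad_y = 2*2*2.6696 = 10.6783
  x_3 = 1.195 - 0.05*2.39 = 1.0755
  y_3 = 2.6696 - 0.05*10.6783 = 2.1357
Step 4: grad_x = 2*1*1.0755 = 2.151, grad_y = 2*2*2.1357 = 8.5426
  x_4 = 1.0755 - 0.05*2.151 = 0.9679
  y_4 = 2.1357 - 0.05*8.5426 = 1.7085
Step 5: grad_x = 2*1*0.9679 = 1.9359, grad_y = 2*2*1.7085 = 6.8341
  x_5 = 0.9679 - 0.05*1.9359 = 0.8711
  y_5 = 1.7085 - 0.05*6.8341 = 1.3668
f(0.8711, 1.3668) = 1*0.8711^2 + 2*1.3668^2 = 4.4953


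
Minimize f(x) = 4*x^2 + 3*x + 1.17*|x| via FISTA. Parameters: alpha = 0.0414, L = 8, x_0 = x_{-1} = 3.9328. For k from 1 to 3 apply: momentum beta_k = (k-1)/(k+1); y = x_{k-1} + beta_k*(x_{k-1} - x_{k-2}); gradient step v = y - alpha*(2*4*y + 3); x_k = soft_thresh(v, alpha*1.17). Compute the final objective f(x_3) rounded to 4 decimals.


FISTA on f(x) = 4*x^2 + 3*x + 1.17*|x|
L = 8, alpha = 0.0414
Iteration 1: beta = 0.0, y = 3.9328 + 0.0*(3.9328 - 3.9328) = 3.9328
  grad(y) = 34.4624, v = y - alpha*grad = 2.5061
  prox(v) = soft_thresh(2.5061, 0.0484) = 2.4576
Iteration 2: beta = 0.3333, y = 2.4576 + 0.3333*(2.4576 - 3.9328) = 1.9659
  grad(y) = 18.7271, v = y - alpha*grad = 1.1906
  prox(v) = soft_thresh(1.1906, 0.0484) = 1.1422
Iteration 3: beta = 0.5, y = 1.1422 + 0.5*(1.1422 - 2.4576) = 0.4844
  grad(y) = 6.8753, v = y - alpha*grad = 0.1998
  prox(v) = soft_thresh(0.1998, 0.0484) = 0.1513
f(x_3) = 4*0.1513^2 + 3*0.1513 + 1.17*|0.1513| = 0.7227


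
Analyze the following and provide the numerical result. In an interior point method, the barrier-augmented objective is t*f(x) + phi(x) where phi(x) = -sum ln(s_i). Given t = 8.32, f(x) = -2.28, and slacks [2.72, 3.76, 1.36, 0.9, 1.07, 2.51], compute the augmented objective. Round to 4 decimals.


Step 1: Compute log-barrier.
ln values: [1.0006, 1.3244, 0.3075, -0.1054, 0.0677, 0.9203]
phi = -(1.0006 + 1.3244 + 0.3075 - 0.1054 + 0.0677 + 0.9203) = -3.5151
Step 2: Compute augmented objective.
t*f(x) = 8.32*-2.28 = -18.9696
Total = -18.9696 - 3.5151 = -22.4847


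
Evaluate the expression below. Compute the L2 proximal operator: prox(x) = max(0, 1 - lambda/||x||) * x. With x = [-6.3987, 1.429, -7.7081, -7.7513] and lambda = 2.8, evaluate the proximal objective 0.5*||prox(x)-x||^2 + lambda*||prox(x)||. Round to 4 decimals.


Step 1: Compute ||x||.
||x|| = 12.7469
Step 2: Compute scaling factor.
scale = max(0, 1 - 2.8/12.7469) = 0.7803
Step 3: prox(x) = [-4.9932, 1.1151, -6.0149, -6.0486]
||prox(x)|| = 9.9469
Step 4: Proximal objective.
0.5*||prox-x||^2 = 3.92
lambda*||prox|| = 27.8513
Total = 31.7713


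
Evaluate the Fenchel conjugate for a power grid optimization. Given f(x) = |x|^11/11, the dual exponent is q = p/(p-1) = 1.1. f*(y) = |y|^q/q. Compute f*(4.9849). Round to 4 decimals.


The conjugate exponent q satisfies 1/p + 1/q = 1.
p = 11, so q = 11/(11 - 1) = 1.1
|y|^q = 4.9849^1.1 = 5.8536
f*(4.9849) = 5.8536 / 1.1 = 5.3214


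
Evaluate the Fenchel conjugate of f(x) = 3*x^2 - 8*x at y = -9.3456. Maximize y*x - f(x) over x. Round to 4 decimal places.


f*(y) = sup_x {y*x - a*x^2 - b*x} = sup_x {(y-b)*x - a*x^2}
FOC: (y - b) - 2a*x = 0 => x* = (y - b)/(2a)
x* = (-9.3456 + 8)/(2*3) = -0.2243
f*(-9.3456) = (y-b)^2/(4a) = (-9.3456 + 8)^2/(4*3)
= 1.8106/12 = 0.1509


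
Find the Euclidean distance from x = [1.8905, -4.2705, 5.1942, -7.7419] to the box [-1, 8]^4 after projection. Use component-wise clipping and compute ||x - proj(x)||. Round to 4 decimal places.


Project each component onto [-1, 8].
clip(1.8905) = 1.8905, clip(-4.2705) = -1.0, clip(5.1942) = 5.1942, clip(-7.7419) = -1.0
Projection = [1.8905, -1.0, 5.1942, -1.0]
Squared diffs: [0.0, 10.6962, 0.0, 45.4532]
Distance = sqrt(56.1494) = 7.4933


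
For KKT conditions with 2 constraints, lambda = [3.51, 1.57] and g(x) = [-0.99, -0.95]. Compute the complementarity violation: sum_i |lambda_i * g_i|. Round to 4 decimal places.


KKT complementary slackness check:
lambda_1 * g_1 = 3.51 * -0.99 = -3.4749
lambda_2 * g_2 = 1.57 * -0.95 = -1.4915
Total violation = 3.4749 + 1.4915 = 4.9664


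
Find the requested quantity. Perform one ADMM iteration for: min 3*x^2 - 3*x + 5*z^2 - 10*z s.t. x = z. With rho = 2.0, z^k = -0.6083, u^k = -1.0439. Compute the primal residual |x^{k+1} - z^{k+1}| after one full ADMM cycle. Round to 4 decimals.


ADMM iteration with rho = 2.0, z^k = -0.6083, u^k = -1.0439
Step 1: x-update.
Minimize 3*x^2 - 3*x + (2.0/2)*(x + 0.6083 - 1.0439)^2
FOC: (2*3 + 2.0)*x = 3 + 2.0*(-0.6083 + 1.0439)
x^{k+1} = 0.4839
Step 2: z-update.
Minimize 5*z^2 - 10*z + (2.0/2)*(0.4839 - z - 1.0439)^2
FOC: (2*5 + 2.0)*z = 10 + 2.0*(0.4839 - 1.0439)
z^{k+1} = 0.74
Step 3: u-update.
u^{k+1} = -1.0439 + 0.4839 - 0.74 = -1.3
Step 4: Primal residual = |0.4839 - 0.74| = 0.2561


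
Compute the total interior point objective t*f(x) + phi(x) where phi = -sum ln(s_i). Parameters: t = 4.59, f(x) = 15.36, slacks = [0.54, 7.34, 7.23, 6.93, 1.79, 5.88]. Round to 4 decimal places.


Step 1: Compute log-barrier.
ln values: [-0.6162, 1.9933, 1.9782, 1.9359, 0.5822, 1.7716]
phi = -(-0.6162 + 1.9933 + 1.9782 + 1.9359 + 0.5822 + 1.7716) = -7.645
Step 2: Compute augmented objective.
t*f(x) = 4.59*15.36 = 70.5024
Total = 70.5024 - 7.645 = 62.8574


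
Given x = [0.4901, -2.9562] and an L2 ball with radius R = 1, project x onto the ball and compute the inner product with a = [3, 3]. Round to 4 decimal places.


Step 1: Compute ||x|| (intermediates to 6 decimals).
||x|| = sqrt(0.4901^2 + (-2.9562)^2) = 2.996551
Step 2: Project.
Since ||x|| > R, scale = R/||x|| = 1/2.996551 = 0.333717, proj(x) = scale * x
proj(x) = [0.163555, -0.986534]
Step 3: Dot product.
a^T * proj(x) = 3*0.163555 + 3*(-0.986534) = -2.4689


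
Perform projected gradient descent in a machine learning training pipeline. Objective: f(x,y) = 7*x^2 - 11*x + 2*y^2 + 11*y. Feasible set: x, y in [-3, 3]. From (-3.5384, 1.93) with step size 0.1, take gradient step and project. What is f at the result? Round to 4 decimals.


Step 1: Compute gradient at (-3.5384, 1.93).
grad_x = 2*7*-3.5384 - 11 = -60.5376
grad_y = 2*2*1.93 + 11 = 18.72
Step 2: Gradient step.
x_raw = -3.5384 - 0.1*-60.5376 = 2.5154
y_raw = 1.93 - 0.1*18.72 = 0.058
Step 3: Project onto [-3, 3].
x_proj = clip(2.5154) = 2.5154
y_proj = clip(0.058) = 0.058
Step 4: Evaluate f.
f(2.5154, 0.058) = 17.265


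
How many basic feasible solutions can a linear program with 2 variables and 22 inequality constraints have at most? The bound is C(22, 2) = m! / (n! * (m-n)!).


Each vertex corresponds to some choice of n active constraints out of m, so the number of vertices is at most C(m, n) = m! / (n!(m-n)!).
m = 22, n = 2
Numerator: 22 * 21
Denominator: 2! = 2
C(22, 2) = 231


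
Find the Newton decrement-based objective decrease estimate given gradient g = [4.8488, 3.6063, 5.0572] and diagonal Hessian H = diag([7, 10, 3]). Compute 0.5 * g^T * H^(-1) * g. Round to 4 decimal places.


Step 1: H is diagonal, so H^(-1) * g = [0.6927, 0.3606, 1.6857].
Step 2: g^T H^(-1) g = sum_i g_i^2 / H_ii
  = (4.8488)^2/7 + (3.6063)^2/10 + (5.0572)^2/3
  = 3.3587 + 1.3005 + 8.5251 = 13.1843
Step 3: Objective decrease = 0.5 * g^T H^(-1) g = 6.5922


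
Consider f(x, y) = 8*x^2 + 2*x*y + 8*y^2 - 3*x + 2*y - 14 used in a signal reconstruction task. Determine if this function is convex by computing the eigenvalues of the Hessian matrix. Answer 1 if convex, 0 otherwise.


The Hessian of f(x,y) = 8*x^2 + 2*x*y + 8*y^2 - 3*x + 2*y - 14 is:
H = [[16, 2], [2, 16]]
Trace = 16 + 16 = 32
Determinant = 16*16 - (2)^2 = 252
Discriminant = (32)^2 - 4*252 = 16.0
Eigenvalues: lambda_1 = 14.0, lambda_2 = 18.0
The function is convex.

1


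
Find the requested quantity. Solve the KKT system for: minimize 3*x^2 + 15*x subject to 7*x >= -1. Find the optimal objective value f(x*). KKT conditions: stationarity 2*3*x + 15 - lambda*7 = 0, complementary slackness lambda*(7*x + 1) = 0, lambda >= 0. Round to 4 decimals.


Step 1: Try lambda = 0 (constraint inactive).
x_unc = -15/(2*3) = -2.5
Check: 7*-2.5 = -17.5 < -1 -- violated!
Step 2: Constraint must be active: 7*x = -1
x* = -1/7 = -0.1429 (rounded; the exact value -1/7 is used below)
lambda = (2*3*(-1/7) + 15)/7 = 2.0204
Step 3: Compute optimal value.
f(x*) = 3*(-1/7)^2 + 15*(-1/7) = -2.0816


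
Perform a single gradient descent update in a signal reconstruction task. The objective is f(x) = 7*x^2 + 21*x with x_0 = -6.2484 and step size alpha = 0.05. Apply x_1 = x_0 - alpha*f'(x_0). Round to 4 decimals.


We compute the gradient at x_0 and apply the update.
f'(x) = 14*x + 21
f'(-6.2484) = 14*-6.2484 + 21 = -66.4776
x_1 = -6.2484 - 0.05*-66.4776 = -2.9245


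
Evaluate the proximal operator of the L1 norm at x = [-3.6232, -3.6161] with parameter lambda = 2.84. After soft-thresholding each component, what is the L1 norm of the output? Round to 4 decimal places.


Soft-thresholding with lambda = 2.84:
prox(-3.6232) = sign(-3.6232)*max(|-3.6232| - 2.84, 0) = -0.7832
prox(-3.6161) = sign(-3.6161)*max(|-3.6161| - 2.84, 0) = -0.7761
prox(x) = [-0.7832, -0.7761]
||prox(x)||_1 = 0.7832 + 0.7761 = 1.5593


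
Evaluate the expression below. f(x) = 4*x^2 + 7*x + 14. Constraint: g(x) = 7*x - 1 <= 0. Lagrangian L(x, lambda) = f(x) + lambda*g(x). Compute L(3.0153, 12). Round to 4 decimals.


Step 1: Evaluate f(x).
f(3.0153) = 4*3.0153^2 + 7*3.0153 + 14 = 71.4752
Step 2: Evaluate g(x).
g(3.0153) = 7*3.0153 - 1 = 20.1071
Step 3: Compute Lagrangian.
L = 71.4752 + 12*20.1071 = 312.7604


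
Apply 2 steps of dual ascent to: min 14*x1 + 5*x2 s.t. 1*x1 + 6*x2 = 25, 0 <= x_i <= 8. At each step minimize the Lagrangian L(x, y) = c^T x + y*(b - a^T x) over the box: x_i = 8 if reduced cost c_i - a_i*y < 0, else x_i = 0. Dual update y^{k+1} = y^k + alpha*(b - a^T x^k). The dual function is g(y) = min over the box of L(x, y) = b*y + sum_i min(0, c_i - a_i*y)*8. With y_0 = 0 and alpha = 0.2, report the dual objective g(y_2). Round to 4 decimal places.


Dual ascent for LP: min 14*x1 + 5*x2, 1*x1 + 6*x2 = 25, 0 <= x_i <= 8
Step 1: y^k = 0.0, reduced costs: (14.0, 5.0)
  x^k = (0.0, 0.0), subgradient = b - a^T x = 25.0
  y^{k+1} = 0.0 + 0.2*25.0 = 5.0
Step 2: y^k = 5.0, reduced costs: (9.0, -25.0)
  x^k = (0.0, 8.0), subgradient = b - a^T x = -23.0
  y^{k+1} = 5.0 + 0.2*-23.0 = 0.4
Dual objective at y_2 = 0.4: reduced costs (13.6, 2.6), box minimizer x = (0.0, 0.0)
g(y_2) = b*y + (c1 - a1*y)*x1 + (c2 - a2*y)*x2 = 25*0.4 + 13.6*0.0 + 2.6*0.0 = 10.0 + 0.0 + 0.0 = 10.0


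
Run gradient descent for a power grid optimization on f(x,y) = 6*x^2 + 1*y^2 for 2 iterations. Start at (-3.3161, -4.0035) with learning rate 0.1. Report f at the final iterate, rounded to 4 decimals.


Gradient descent on f(x,y) = 6*x^2 + 1*y^2.
Starting point: (-3.3161, -4.0035), alpha = 0.1
Step 1: grad_x = 2*6*-3.3161 = -39.7932, grad_y = 2*1*-4.0035 = -8.007
  x_1 = -3.3161 - 0.1*-39.7932 = 0.6632
  y_1 = -4.0035 - 0.1*-8.007 = -3.2028
Step 2: grad_x = 2*6*0.6632 = 7.9586, grad_y = 2*1*-3.2028 = -6.4056
  x_2 = 0.6632 - 0.1*7.9586 = -0.1326
  y_2 = -3.2028 - 0.1*-6.4056 = -2.5622
f(-0.1326, -2.5622) = 6*(-0.1326)^2 + 1*(-2.5622)^2 = 6.6706


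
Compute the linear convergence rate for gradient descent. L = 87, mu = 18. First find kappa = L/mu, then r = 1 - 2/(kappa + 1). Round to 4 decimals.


Step 1: Compute the condition number.
kappa = L/mu = 87/18 = 4.8333
Step 2: Compute the convergence rate.
r = 1 - 2/(kappa + 1) = 1 - 2*mu/(L + mu) = (L - mu)/(L + mu) = 69/105 = 0.6571


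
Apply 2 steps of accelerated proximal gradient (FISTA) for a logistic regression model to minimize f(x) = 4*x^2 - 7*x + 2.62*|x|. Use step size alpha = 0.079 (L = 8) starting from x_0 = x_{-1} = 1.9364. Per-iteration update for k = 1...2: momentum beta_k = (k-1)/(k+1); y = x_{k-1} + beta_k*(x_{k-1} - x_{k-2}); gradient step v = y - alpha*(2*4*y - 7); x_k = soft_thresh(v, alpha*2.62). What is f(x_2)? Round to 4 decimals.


FISTA on f(x) = 4*x^2 - 7*x + 2.62*|x|
L = 8, alpha = 0.079
Iteration 1: beta = 0.0, y = 1.9364 + 0.0*(1.9364 - 1.9364) = 1.9364
  grad(y) = 8.4912, v = y - alpha*grad = 1.2656
  prox(v) = soft_thresh(1.2656, 0.207) = 1.0586
Iteration 2: beta = 0.3333, y = 1.0586 + 0.3333*(1.0586 - 1.9364) = 0.766
  grad(y) = -0.8718, v = y - alpha*grad = 0.8349
  prox(v) = soft_thresh(0.8349, 0.207) = 0.6279
f(x_2) = 4*0.6279^2 - 7*0.6279 + 2.62*|0.6279| = -1.1732


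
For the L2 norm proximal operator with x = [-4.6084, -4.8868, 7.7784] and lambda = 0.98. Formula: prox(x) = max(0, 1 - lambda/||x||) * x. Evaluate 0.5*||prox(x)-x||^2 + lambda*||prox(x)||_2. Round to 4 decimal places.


Step 1: Compute ||x||.
||x|| = 10.2772
Step 2: Compute scaling factor.
scale = max(0, 1 - 0.98/10.2772) = 0.9046
Step 3: prox(x) = [-4.169, -4.4208, 7.0367]
||prox(x)|| = 9.2972
Step 4: Proximal objective.
0.5*||prox-x||^2 = 0.4802
lambda*||prox|| = 9.1113
Total = 9.5915


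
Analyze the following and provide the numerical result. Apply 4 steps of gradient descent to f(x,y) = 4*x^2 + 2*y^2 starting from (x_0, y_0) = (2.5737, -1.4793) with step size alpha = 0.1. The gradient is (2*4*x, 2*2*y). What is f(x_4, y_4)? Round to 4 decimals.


Gradient descent on f(x,y) = 4*x^2 + 2*y^2.
Starting point: (2.5737, -1.4793), alpha = 0.1
Step 1: grad_x = 2*4*2.5737 = 20.5896, grad_y = 2*2*-1.4793 = -5.9172
  x_1 = 2.5737 - 0.1*20.5896 = 0.5147
  y_1 = -1.4793 - 0.1*-5.9172 = -0.8876
Step 2: grad_x = 2*4*0.5147 = 4.1179, grad_y = 2*2*-0.8876 = -3.5503
  x_2 = 0.5147 - 0.1*4.1179 = 0.1029
  y_2 = -0.8876 - 0.1*-3.5503 = -0.5325
Step 3: grad_x = 2*4*0.1029 = 0.8236, grad_y = 2*2*-0.5325 = -2.1302
  x_3 = 0.1029 - 0.1*0.8236 = 0.0206
  y_3 = -0.5325 - 0.1*-2.1302 = -0.3195
Step 4: grad_x = 2*4*0.0206 = 0.1647, grad_y = 2*2*-0.3195 = -1.2781
  x_4 = 0.0206 - 0.1*0.1647 = 0.0041
  y_4 = -0.3195 - 0.1*-1.2781 = -0.1917
f(0.0041, -0.1917) = 4*0.0041^2 + 2*(-0.1917)^2 = 0.0736


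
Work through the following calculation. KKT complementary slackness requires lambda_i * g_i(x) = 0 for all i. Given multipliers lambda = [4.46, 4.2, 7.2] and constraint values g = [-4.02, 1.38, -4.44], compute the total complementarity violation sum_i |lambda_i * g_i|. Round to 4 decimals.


KKT complementary slackness check:
lambda_1 * g_1 = 4.46 * -4.02 = -17.9292
lambda_2 * g_2 = 4.2 * 1.38 = 5.796
lambda_3 * g_3 = 7.2 * -4.44 = -31.968
Total violation = 17.9292 + 5.796 + 31.968 = 55.6932


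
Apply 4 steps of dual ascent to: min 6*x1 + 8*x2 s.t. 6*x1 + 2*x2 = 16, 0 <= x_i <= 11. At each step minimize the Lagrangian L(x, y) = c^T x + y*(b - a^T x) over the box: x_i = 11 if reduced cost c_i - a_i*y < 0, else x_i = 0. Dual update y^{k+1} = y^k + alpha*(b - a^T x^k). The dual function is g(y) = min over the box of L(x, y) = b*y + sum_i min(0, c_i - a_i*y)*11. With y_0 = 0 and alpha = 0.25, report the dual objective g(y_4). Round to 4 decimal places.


Dual ascent for LP: min 6*x1 + 8*x2, 6*x1 + 2*x2 = 16, 0 <= x_i <= 11
Step 1: y^k = 0.0, reduced costs: (6.0, 8.0)
  x^k = (0.0, 0.0), subgradient = b - a^T x = 16.0
  y^{k+1} = 0.0 + 0.25*16.0 = 4.0
Step 2: y^k = 4.0, reduced costs: (-18.0, 0.0)
  x^k = (11.0, 0.0), subgradient = b - a^T x = -50.0
  y^{k+1} = 4.0 + 0.25*-50.0 = -8.5
Step 3: y^k = -8.5, reduced costs: (57.0, 25.0)
  x^k = (0.0, 0.0), subgradient = b - a^T x = 16.0
  y^{k+1} = -8.5 + 0.25*16.0 = -4.5
Step 4: y^k = -4.5, reduced costs: (33.0, 17.0)
  x^k = (0.0, 0.0), subgradient = b - a^T x = 16.0
  y^{k+1} = -4.5 + 0.25*16.0 = -0.5
Dual objective at y_4 = -0.5: reduced costs (9.0, 9.0), box minimizer x = (0.0, 0.0)
g(y_4) = b*y + (c1 - a1*y)*x1 + (c2 - a2*y)*x2 = 16*(-0.5) + 9.0*0.0 + 9.0*0.0 = -8.0 + 0.0 + 0.0 = -8.0


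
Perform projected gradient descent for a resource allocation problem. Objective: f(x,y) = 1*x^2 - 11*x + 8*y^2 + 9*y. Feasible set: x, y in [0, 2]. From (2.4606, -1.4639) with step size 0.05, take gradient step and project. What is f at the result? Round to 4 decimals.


Step 1: Compute gradient at (2.4606, -1.4639).
grad_x = 2*1*2.4606 - 11 = -6.0788
grad_y = 2*8*-1.4639 + 9 = -14.4224
Step 2: Gradient step.
x_raw = 2.4606 - 0.05*-6.0788 = 2.7645
y_raw = -1.4639 - 0.05*-14.4224 = -0.7428
Step 3: Project onto [0, 2].
x_proj = clip(2.7645) = 2.0
y_proj = clip(-0.7428) = 0.0
Step 4: Evaluate f.
f(2.0, 0.0) = -18.0


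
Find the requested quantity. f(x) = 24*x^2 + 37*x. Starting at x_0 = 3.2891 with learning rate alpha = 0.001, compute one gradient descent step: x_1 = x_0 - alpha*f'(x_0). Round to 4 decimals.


We compute the gradient at x_0 and apply the update.
f'(x) = 48*x + 37
f'(3.2891) = 48*3.2891 + 37 = 194.8768
x_1 = 3.2891 - 0.001*194.8768 = 3.0942


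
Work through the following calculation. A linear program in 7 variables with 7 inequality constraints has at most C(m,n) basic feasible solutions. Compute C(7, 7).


Each vertex corresponds to some choice of n active constraints out of m, so the number of vertices is at most C(m, n) = m! / (n!(m-n)!).
m = 7, n = 7
Numerator: 7 * 6 * 5 * 4 * 3 * 2 * 1
Denominator: 7! = 5040
C(7, 7) = 1


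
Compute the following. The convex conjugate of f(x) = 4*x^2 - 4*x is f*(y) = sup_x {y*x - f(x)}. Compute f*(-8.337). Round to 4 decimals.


f*(y) = sup_x {y*x - a*x^2 - b*x} = sup_x {(y-b)*x - a*x^2}
FOC: (y - b) - 2a*x = 0 => x* = (y - b)/(2a)
x* = (-8.337 + 4)/(2*4) = -0.5421
f*(-8.337) = (y-b)^2/(4a) = (-8.337 + 4)^2/(4*4)
= 18.8096/16 = 1.1756


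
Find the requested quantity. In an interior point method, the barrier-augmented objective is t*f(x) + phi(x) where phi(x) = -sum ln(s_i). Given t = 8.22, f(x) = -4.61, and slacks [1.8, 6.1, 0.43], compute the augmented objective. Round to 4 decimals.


Step 1: Compute log-barrier.
ln values: [0.5878, 1.8083, -0.844]
phi = -(0.5878 + 1.8083 - 0.844) = -1.5521
Step 2: Compute augmented objective.
t*f(x) = 8.22*-4.61 = -37.8942
Total = -37.8942 - 1.5521 = -39.4463


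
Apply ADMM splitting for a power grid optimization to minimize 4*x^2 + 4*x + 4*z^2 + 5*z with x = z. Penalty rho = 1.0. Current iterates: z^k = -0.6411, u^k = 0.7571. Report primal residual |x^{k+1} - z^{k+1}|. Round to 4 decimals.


ADMM iteration with rho = 1.0, z^k = -0.6411, u^k = 0.7571
Step 1: x-update.
Minimize 4*x^2 + 4*x + (1.0/2)*(x + 0.6411 + 0.7571)^2
FOC: (2*4 + 1.0)*x = -4 + 1.0*(-0.6411 - 0.7571)
x^{k+1} = -0.5998
Step 2: z-update.
Minimize 4*z^2 + 5*z + (1.0/2)*(-0.5998 - z + 0.7571)^2
FOC: (2*4 + 1.0)*z = -5 + 1.0*(-0.5998 + 0.7571)
z^{k+1} = -0.5381
Step 3: u-update.
u^{k+1} = 0.7571 - 0.5998 + 0.5381 = 0.6954
Step 4: Primal residual = |-0.5998 + 0.5381| = 0.0617


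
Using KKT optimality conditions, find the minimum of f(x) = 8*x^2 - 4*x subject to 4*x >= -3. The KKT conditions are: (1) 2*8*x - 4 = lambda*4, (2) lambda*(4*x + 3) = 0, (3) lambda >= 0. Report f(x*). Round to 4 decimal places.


Step 1: Try lambda = 0 (constraint inactive).
Stationarity: 2*8*x - 4 = 0
x* = 4/(2*8) = 0.25
Check constraint: 4*0.25 = 1.0 >= -3 -- satisfied.
Step 2: Compute optimal value.
f(x*) = 8*0.25^2 - 4*0.25 = -0.5


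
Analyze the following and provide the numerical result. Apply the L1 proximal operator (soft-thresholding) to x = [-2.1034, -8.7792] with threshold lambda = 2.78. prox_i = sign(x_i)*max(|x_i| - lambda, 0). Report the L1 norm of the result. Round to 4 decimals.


Soft-thresholding with lambda = 2.78:
prox(-2.1034) = sign(-2.1034)*max(|-2.1034| - 2.78, 0) = 0.0
prox(-8.7792) = sign(-8.7792)*max(|-8.7792| - 2.78, 0) = -5.9992
prox(x) = [0.0, -5.9992]
||prox(x)||_1 = 0.0 + 5.9992 = 5.9992


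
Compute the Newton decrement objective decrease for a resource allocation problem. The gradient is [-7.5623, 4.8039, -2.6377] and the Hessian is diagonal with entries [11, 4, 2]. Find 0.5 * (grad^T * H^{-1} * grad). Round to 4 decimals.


Step 1: H is diagonal, so H^(-1) * g = [-0.6875, 1.201, -1.3189].
Step 2: g^T H^(-1) g = sum_i g_i^2 / H_ii
  = (-7.5623)^2/11 + (4.8039)^2/4 + (-2.6377)^2/2
  = 5.1989 + 5.7694 + 3.4787 = 14.447
Step 3: Objective decrease = 0.5 * g^T H^(-1) g = 7.2235


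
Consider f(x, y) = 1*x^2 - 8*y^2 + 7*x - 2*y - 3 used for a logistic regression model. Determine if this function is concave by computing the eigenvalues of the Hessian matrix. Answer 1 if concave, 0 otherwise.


The Hessian of f(x,y) = 1*x^2 - 8*y^2 + 7*x - 2*y - 3 is:
H = [[2, 0], [0, -16]]
Trace = 2 - 16 = -14
Determinant = 2*-16 - (0)^2 = -32
Discriminant = (-14)^2 - 4*-32 = 324.0
Eigenvalues: lambda_1 = -16.0, lambda_2 = 2.0
The function is not concave.

0


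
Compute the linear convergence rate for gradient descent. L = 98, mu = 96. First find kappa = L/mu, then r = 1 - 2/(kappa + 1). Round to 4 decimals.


Step 1: Compute the condition number.
kappa = L/mu = 98/96 = 1.0208
Step 2: Compute the convergence rate.
r = 1 - 2/(kappa + 1) = 1 - 2*mu/(L + mu) = (L - mu)/(L + mu) = 2/194 = 0.0103


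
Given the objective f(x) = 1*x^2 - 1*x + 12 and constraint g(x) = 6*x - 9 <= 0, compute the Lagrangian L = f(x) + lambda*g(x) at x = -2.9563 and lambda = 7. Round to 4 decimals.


Step 1: Evaluate f(x).
f(-2.9563) = 1*(-2.9563)^2 - 1*(-2.9563) + 12 = 23.696
Step 2: Evaluate g(x).
g(-2.9563) = 6*-2.9563 - 9 = -26.7378
Step 3: Compute Lagrangian.
L = 23.696 + 7*-26.7378 = -163.4686


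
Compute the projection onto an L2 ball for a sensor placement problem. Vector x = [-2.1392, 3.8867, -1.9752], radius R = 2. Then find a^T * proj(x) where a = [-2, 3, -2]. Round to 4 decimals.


Step 1: Compute ||x|| (intermediates to 6 decimals).
||x|| = sqrt((-2.1392)^2 + 3.8867^2 + (-1.9752)^2) = 4.856339
Step 2: Project.
Since ||x|| > R, scale = R/||x|| = 2/4.856339 = 0.411833, proj(x) = scale * x
proj(x) = [-0.880993, 1.600671, -0.813453]
Step 3: Dot product.
a^T * proj(x) = -2*(-0.880993) + 3*1.600671 - 2*(-0.813453) = 8.1909


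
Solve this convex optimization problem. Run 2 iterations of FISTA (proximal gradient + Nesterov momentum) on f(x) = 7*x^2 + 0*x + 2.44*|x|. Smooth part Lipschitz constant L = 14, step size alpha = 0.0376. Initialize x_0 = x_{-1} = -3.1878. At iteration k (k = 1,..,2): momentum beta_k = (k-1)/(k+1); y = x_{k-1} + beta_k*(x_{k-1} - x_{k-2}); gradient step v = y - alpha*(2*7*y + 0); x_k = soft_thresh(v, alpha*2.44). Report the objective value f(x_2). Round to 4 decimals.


FISTA on f(x) = 7*x^2 + 0*x + 2.44*|x|
L = 14, alpha = 0.0376
Iteration 1: beta = 0.0, y = -3.1878 + 0.0*(-3.1878 + 3.1878) = -3.1878
  grad(y) = -44.6292, v = y - alpha*grad = -1.5097
  prox(v) = soft_thresh(-1.5097, 0.0917) = -1.418
Iteration 2: beta = 0.3333, y = -1.418 + 0.3333*(-1.418 + 3.1878) = -0.8281
  grad(y) = -11.5929, v = y - alpha*grad = -0.3922
  prox(v) = soft_thresh(-0.3922, 0.0917) = -0.3004
f(x_2) = 7*(-0.3004)^2 + 0*(-0.3004) + 2.44*|-0.3004| = 1.3648


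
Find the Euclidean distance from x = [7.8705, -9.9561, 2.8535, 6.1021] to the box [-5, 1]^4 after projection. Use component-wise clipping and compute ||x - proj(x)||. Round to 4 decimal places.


Project each component onto [-5, 1].
clip(7.8705) = 1.0, clip(-9.9561) = -5.0, clip(2.8535) = 1.0, clip(6.1021) = 1.0
Projection = [1.0, -5.0, 1.0, 1.0]
Squared diffs: [47.2038, 24.5629, 3.4355, 26.0314]
Distance = sqrt(101.2336) = 10.0615


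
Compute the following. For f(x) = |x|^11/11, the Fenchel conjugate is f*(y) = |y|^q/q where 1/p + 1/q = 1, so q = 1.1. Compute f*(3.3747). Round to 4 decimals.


The conjugate exponent q satisfies 1/p + 1/q = 1.
p = 11, so q = 11/(11 - 1) = 1.1
|y|^q = 3.3747^1.1 = 3.8112
f*(3.3747) = 3.8112 / 1.1 = 3.4647


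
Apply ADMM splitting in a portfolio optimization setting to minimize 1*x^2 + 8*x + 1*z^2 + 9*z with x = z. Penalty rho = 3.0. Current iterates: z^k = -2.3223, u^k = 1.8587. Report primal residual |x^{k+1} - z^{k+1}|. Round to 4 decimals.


ADMM iteration with rho = 3.0, z^k = -2.3223, u^k = 1.8587
Step 1: x-update.
Minimize 1*x^2 + 8*x + (3.0/2)*(x + 2.3223 + 1.8587)^2
FOC: (2*1 + 3.0)*x = -8 + 3.0*(-2.3223 - 1.8587)
x^{k+1} = -4.1086
Step 2: z-update.
Minimize 1*z^2 + 9*z + (3.0/2)*(-4.1086 - z + 1.8587)^2
FOC: (2*1 + 3.0)*z = -9 + 3.0*(-4.1086 + 1.8587)
z^{k+1} = -3.1499
Step 3: u-update.
u^{k+1} = 1.8587 - 4.1086 + 3.1499 = 0.9
Step 4: Primal residual = |-4.1086 + 3.1499| = 0.9587


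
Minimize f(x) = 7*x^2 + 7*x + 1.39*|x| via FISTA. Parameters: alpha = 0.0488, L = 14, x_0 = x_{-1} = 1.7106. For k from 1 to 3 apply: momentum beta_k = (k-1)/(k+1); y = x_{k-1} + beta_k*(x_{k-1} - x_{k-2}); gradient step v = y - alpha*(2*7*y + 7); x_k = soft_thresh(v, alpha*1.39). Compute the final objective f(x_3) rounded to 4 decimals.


FISTA on f(x) = 7*x^2 + 7*x + 1.39*|x|
L = 14, alpha = 0.0488
Iteration 1: beta = 0.0, y = 1.7106 + 0.0*(1.7106 - 1.7106) = 1.7106
  grad(y) = 30.9484, v = y - alpha*grad = 0.2003
  prox(v) = soft_thresh(0.2003, 0.0678) = 0.1325
Iteration 2: beta = 0.3333, y = 0.1325 + 0.3333*(0.1325 - 1.7106) = -0.3936
  grad(y) = 1.4903, v = y - alpha*grad = -0.4663
  prox(v) = soft_thresh(-0.4663, 0.0678) = -0.3984
Iteration 3: beta = 0.5, y = -0.3984 + 0.5*(-0.3984 - 0.1325) = -0.6639
  grad(y) = -2.2948, v = y - alpha*grad = -0.5519
  prox(v) = soft_thresh(-0.5519, 0.0678) = -0.4841
f(x_3) = 7*(-0.4841)^2 + 7*(-0.4841) + 1.39*|-0.4841| = -1.0753


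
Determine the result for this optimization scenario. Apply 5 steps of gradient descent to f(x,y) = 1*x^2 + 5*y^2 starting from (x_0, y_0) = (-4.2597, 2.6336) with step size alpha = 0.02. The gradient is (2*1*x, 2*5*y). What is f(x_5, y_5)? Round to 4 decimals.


Gradient descent on f(x,y) = 1*x^2 + 5*y^2.
Starting point: (-4.2597, 2.6336), alpha = 0.02
Step 1: grad_x = 2*1*-4.2597 = -8.5194, grad_y = 2*5*2.6336 = 26.336
  x_1 = -4.2597 - 0.02*-8.5194 = -4.0893
  y_1 = 2.6336 - 0.02*26.336 = 2.1069
Step 2: grad_x = 2*1*-4.0893 = -8.1786, grad_y = 2*5*2.1069 = 21.0688
  x_2 = -4.0893 - 0.02*-8.1786 = -3.9257
  y_2 = 2.1069 - 0.02*21.0688 = 1.6855
Step 3: grad_x = 2*1*-3.9257 = -7.8515, grad_y = 2*5*1.6855 = 16.855
  x_3 = -3.9257 - 0.02*-7.8515 = -3.7687
  y_3 = 1.6855 - 0.02*16.855 = 1.3484
Step 4: grad_x = 2*1*-3.7687 = -7.5374, grad_y = 2*5*1.3484 = 13.484
  x_4 = -3.7687 - 0.02*-7.5374 = -3.618
  y_4 = 1.3484 - 0.02*13.484 = 1.0787
Step 5: grad_x = 2*1*-3.618 = -7.2359, grad_y = 2*5*1.0787 = 10.7872
  x_5 = -3.618 - 0.02*-7.2359 = -3.4732
  y_5 = 1.0787 - 0.02*10.7872 = 0.863
f(-3.4732, 0.863) = 1*(-3.4732)^2 + 5*0.863^2 = 15.7871


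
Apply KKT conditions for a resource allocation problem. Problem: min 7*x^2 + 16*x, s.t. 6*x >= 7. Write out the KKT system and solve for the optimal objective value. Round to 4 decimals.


Step 1: Try lambda = 0 (constraint inactive).
x_unc = -16/(2*7) = -1.1429
Check: 6*-1.1429 = -6.8574 < 7 -- violated!
Step 2: Constraint must be active: 6*x = 7
x* = 7/6 = 1.1667 (rounded; the exact value 7/6 is used below)
lambda = (2*7*(7/6) + 16)/6 = 5.3889
Step 3: Compute optimal value.
f(x*) = 7*(7/6)^2 + 16*(7/6) = 28.1944


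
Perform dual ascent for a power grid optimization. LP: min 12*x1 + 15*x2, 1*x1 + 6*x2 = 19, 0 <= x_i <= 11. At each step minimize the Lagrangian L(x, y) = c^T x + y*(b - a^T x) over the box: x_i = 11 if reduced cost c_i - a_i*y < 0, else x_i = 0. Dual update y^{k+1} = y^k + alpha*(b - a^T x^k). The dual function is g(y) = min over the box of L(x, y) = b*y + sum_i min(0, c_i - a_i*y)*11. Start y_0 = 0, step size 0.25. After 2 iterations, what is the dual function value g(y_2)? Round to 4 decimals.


Dual ascent for LP: min 12*x1 + 15*x2, 1*x1 + 6*x2 = 19, 0 <= x_i <= 11
Step 1: y^k = 0.0, reduced costs: (12.0, 15.0)
  x^k = (0.0, 0.0), subgradient = b - a^T x = 19.0
  y^{k+1} = 0.0 + 0.25*19.0 = 4.75
Step 2: y^k = 4.75, reduced costs: (7.25, -13.5)
  x^k = (0.0, 11.0), subgradient = b - a^T x = -47.0
  y^{k+1} = 4.75 + 0.25*-47.0 = -7.0
Dual objective at y_2 = -7.0: reduced costs (19.0, 57.0), box minimizer x = (0.0, 0.0)
g(y_2) = b*y + (c1 - a1*y)*x1 + (c2 - a2*y)*x2 = 19*(-7.0) + 19.0*0.0 + 57.0*0.0 = -133.0 + 0.0 + 0.0 = -133.0


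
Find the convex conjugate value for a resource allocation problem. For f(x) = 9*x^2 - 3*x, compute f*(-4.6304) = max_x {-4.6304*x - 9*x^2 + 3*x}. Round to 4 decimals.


f*(y) = sup_x {y*x - a*x^2 - b*x} = sup_x {(y-b)*x - a*x^2}
FOC: (y - b) - 2a*x = 0 => x* = (y - b)/(2a)
x* = (-4.6304 + 3)/(2*9) = -0.0906
f*(-4.6304) = (y-b)^2/(4a) = (-4.6304 + 3)^2/(4*9)
= 2.6582/36 = 0.0738


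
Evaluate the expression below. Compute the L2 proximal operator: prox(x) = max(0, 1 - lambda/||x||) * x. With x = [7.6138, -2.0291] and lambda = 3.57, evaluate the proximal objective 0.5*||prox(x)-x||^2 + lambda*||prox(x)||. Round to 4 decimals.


Step 1: Compute ||x||.
||x|| = 7.8795
Step 2: Compute scaling factor.
scale = max(0, 1 - 3.57/7.8795) = 0.5469
Step 3: prox(x) = [4.1642, -1.1098]
||prox(x)|| = 4.3095
Step 4: Proximal objective.
0.5*||prox-x||^2 = 6.3725
lambda*||prox|| = 15.3849
Total = 21.7575


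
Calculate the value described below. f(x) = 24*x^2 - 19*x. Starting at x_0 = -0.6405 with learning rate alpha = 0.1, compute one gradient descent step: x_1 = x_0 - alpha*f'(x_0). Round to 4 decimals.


We compute the gradient at x_0 and apply the update.
f'(x) = 48*x - 19
f'(-0.6405) = 48*-0.6405 - 19 = -49.744
x_1 = -0.6405 - 0.1*-49.744 = 4.3339


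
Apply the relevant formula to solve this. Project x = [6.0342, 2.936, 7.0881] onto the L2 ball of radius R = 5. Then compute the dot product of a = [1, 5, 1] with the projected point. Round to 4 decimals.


Step 1: Compute ||x|| (intermediates to 6 decimals).
||x|| = sqrt(6.0342^2 + 2.936^2 + 7.0881^2) = 9.76078
Step 2: Project.
Since ||x|| > R, scale = R/||x|| = 5/9.76078 = 0.512254, proj(x) = scale * x
proj(x) = [3.091043, 1.503978, 3.630908]
Step 3: Dot product.
a^T * proj(x) = 1*3.091043 + 5*1.503978 + 1*3.630908 = 14.2418


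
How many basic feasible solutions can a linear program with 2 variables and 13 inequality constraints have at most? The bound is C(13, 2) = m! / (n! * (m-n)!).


Each vertex corresponds to some choice of n active constraints out of m, so the number of vertices is at most C(m, n) = m! / (n!(m-n)!).
m = 13, n = 2
Numerator: 13 * 12
Denominator: 2! = 2
C(13, 2) = 78


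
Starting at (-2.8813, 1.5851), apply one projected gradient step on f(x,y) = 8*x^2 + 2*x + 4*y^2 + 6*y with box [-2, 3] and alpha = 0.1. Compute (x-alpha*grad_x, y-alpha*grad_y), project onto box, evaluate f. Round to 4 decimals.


Step 1: Compute gradient at (-2.8813, 1.5851).
grad_x = 2*8*-2.8813 + 2 = -44.1008
grad_y = 2*4*1.5851 + 6 = 18.6808
Step 2: Gradient step.
x_raw = -2.8813 - 0.1*-44.1008 = 1.5288
y_raw = 1.5851 - 0.1*18.6808 = -0.283
Step 3: Project onto [-2, 3].
x_proj = clip(1.5288) = 1.5288
y_proj = clip(-0.283) = -0.283
Step 4: Evaluate f.
f(1.5288, -0.283) = 20.3773


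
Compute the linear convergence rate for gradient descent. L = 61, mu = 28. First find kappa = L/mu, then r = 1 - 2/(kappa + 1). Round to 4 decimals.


Step 1: Compute the condition number.
kappa = L/mu = 61/28 = 2.1786
Step 2: Compute the convergence rate.
r = 1 - 2/(kappa + 1) = 1 - 2*mu/(L + mu) = (L - mu)/(L + mu) = 33/89 = 0.3708


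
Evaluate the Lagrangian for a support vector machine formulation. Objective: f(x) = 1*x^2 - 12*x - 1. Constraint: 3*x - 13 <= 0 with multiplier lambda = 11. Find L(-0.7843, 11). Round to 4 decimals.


Step 1: Evaluate f(x).
f(-0.7843) = 1*(-0.7843)^2 - 12*(-0.7843) - 1 = 9.0267
Step 2: Evaluate g(x).
g(-0.7843) = 3*-0.7843 - 13 = -15.3529
Step 3: Compute Lagrangian.
L = 9.0267 + 11*-15.3529 = -159.8552


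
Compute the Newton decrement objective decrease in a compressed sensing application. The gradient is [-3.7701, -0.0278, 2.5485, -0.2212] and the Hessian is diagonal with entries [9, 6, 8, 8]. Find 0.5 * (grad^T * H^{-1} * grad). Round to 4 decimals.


Step 1: H is diagonal, so H^(-1) * g = [-0.4189, -0.0046, 0.3186, -0.0277].
Step 2: g^T H^(-1) g = sum_i g_i^2 / H_ii
  = (-3.7701)^2/9 + (-0.0278)^2/6 + (2.5485)^2/8 + (-0.2212)^2/8
  = 1.5793 + 0.0001 + 0.8119 + 0.0061 = 2.3974
Step 3: Objective decrease = 0.5 * g^T H^(-1) g = 1.1987


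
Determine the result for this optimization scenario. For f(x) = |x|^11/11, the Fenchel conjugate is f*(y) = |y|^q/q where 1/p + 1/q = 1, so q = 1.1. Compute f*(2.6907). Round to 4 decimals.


The conjugate exponent q satisfies 1/p + 1/q = 1.
p = 11, so q = 11/(11 - 1) = 1.1
|y|^q = 2.6907^1.1 = 2.9707
f*(2.6907) = 2.9707 / 1.1 = 2.7006


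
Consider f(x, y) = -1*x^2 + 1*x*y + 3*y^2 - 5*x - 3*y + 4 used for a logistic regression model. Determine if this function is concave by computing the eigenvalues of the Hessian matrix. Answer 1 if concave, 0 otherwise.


The Hessian of f(x,y) = -1*x^2 + 1*x*y + 3*y^2 - 5*x - 3*y + 4 is:
H = [[-2, 1], [1, 6]]
Trace = -2 + 6 = 4
Determinant = -2*6 - (1)^2 = -13
Discriminant = (4)^2 - 4*-13 = 68.0
Eigenvalues: lambda_1 = -2.1231, lambda_2 = 6.1231
The function is not concave.

0


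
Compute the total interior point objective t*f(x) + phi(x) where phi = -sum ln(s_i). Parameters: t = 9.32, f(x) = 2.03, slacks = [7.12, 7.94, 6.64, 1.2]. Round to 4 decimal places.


Step 1: Compute log-barrier.
ln values: [1.9629, 2.0719, 1.8931, 0.1823]
phi = -(1.9629 + 2.0719 + 1.8931 + 0.1823) = -6.1103
Step 2: Compute augmented objective.
t*f(x) = 9.32*2.03 = 18.9196
Total = 18.9196 - 6.1103 = 12.8093


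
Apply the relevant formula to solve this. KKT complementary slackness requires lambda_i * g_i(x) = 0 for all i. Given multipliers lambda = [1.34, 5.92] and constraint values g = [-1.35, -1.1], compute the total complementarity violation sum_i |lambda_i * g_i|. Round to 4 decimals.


KKT complementary slackness check:
lambda_1 * g_1 = 1.34 * -1.35 = -1.809
lambda_2 * g_2 = 5.92 * -1.1 = -6.512
Total violation = 1.809 + 6.512 = 8.321


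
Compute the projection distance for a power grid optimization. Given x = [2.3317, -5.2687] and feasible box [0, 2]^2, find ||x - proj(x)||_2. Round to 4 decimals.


Project each component onto [0, 2].
clip(2.3317) = 2.0, clip(-5.2687) = 0.0
Projection = [2.0, 0.0]
Squared diffs: [0.11, 27.7592]
Distance = sqrt(27.8692) = 5.2791
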